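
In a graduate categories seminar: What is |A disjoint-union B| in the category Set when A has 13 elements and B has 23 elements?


In Set, the coproduct A + B is the disjoint union.
|A + B| = |A| + |B| = 13 + 23 = 36

36


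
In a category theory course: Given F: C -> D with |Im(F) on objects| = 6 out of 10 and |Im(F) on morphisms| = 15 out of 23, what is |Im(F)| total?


The image of F consists of distinct objects and distinct morphisms.
|Im(F)| on objects = 6
|Im(F)| on morphisms = 15
Total image cardinality = 6 + 15 = 21

21


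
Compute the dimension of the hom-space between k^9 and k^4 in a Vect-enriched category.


In Vect-enriched categories, Hom(k^n, k^m) is the space of m x n matrices.
dim(Hom(k^9, k^4)) = 4 * 9 = 36

36


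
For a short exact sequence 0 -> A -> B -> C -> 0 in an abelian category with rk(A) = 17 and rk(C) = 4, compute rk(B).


For a short exact sequence 0 -> A -> B -> C -> 0,
rank is additive: rank(B) = rank(A) + rank(C).
rank(B) = 17 + 4 = 21

21


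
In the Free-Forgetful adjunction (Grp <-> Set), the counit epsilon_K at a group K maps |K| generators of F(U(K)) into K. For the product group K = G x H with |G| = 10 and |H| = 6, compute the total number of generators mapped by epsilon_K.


The counit epsilon_K: F(U(K)) -> K of the Free-Forgetful adjunction
maps |K| generators of F(U(K)) into K. For K = G x H (the product group),
|G x H| = |G| * |H|.
Total generators mapped = 10 * 6 = 60.

60


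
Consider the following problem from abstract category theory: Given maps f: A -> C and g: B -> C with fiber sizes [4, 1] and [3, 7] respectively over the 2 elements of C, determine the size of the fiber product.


The pullback A x_C B consists of pairs (a, b) with f(a) = g(b).
For each element c in C, the fiber product has |f^-1(c)| * |g^-1(c)| elements.
Summing over C: 4 * 3 + 1 * 7
= 12 + 7 = 19

19


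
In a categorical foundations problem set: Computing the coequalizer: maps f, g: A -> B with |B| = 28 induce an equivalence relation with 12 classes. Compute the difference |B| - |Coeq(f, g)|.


The coequalizer Coeq(f, g) = B / ~ has one element per equivalence class.
|B| = 28, |Coeq(f, g)| = 12.
|B| - |Coeq(f, g)| = 28 - 12 = 16.

16


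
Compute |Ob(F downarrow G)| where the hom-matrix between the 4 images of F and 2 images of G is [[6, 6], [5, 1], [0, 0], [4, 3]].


Objects of (F downarrow G) are triples (a, b, h: F(a)->G(b)).
The count equals the sum of all entries in the hom-matrix.
sum(row 0) = 12
sum(row 1) = 6
sum(row 2) = 0
sum(row 3) = 7
Grand total = 25

25


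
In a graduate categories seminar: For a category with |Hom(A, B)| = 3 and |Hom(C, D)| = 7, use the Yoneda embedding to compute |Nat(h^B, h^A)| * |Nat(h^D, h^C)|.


By the Yoneda lemma, Nat(h^B, h^A) is isomorphic to Hom(A, B),
so |Nat(h^B, h^A)| = |Hom(A, B)| and |Nat(h^D, h^C)| = |Hom(C, D)|.
|Hom(A, B)| = 3, |Hom(C, D)| = 7.
|Nat(h^B, h^A) x Nat(h^D, h^C)| = 3 * 7 = 21

21


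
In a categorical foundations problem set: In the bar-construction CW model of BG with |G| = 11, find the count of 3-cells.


In the bar-construction CW model of BG, the n-cells are indexed by
n-tuples [g_1|...|g_n] of non-identity elements of G (degenerate
simplices with some g_i = e do not contribute cells), so there are
(|G| - 1)^n n-cells.
For dim = 3 with |G| = 11:
cells = (11 - 1)^3 = 10^3 = 1000

1000


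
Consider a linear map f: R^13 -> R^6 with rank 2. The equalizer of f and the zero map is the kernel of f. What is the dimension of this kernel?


The equalizer of f and the zero map is ker(f).
By the rank-nullity theorem: dim(ker(f)) = dim(domain) - rank(f).
dim(ker(f)) = 13 - 2 = 11

11


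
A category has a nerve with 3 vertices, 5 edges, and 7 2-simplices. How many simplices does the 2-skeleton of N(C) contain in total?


The 2-skeleton of the nerve N(C) consists of simplices in dimensions 0, 1, 2:
  |N(C)_0| = 3 (objects)
  |N(C)_1| = 5 (morphisms)
  |N(C)_2| = 7 (composable pairs)
Total = 3 + 5 + 7 = 15

15


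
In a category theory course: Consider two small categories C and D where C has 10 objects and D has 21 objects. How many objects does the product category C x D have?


The product category C x D has objects that are pairs (c, d).
Number of pairs = |Ob(C)| * |Ob(D)| = 10 * 21 = 210

210


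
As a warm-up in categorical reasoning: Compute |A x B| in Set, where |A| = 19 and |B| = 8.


In Set, the product A x B is the Cartesian product.
By the universal property, |A x B| = |A| * |B|.
|A x B| = 19 * 8 = 152

152


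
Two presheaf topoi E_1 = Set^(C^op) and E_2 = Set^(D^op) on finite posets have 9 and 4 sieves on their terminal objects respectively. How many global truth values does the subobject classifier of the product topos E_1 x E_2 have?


In a product of presheaf topoi E_1 x E_2, the subobject classifier
is Omega = Omega_1 x Omega_2 (componentwise), so
|Omega(top)| = |Omega_1(top_1)| * |Omega_2(top_2)|.
= 9 * 4 = 36.

36


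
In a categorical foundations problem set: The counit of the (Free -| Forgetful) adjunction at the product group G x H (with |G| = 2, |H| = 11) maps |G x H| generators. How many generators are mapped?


The counit epsilon_K: F(U(K)) -> K of the Free-Forgetful adjunction
maps |K| generators of F(U(K)) into K. For K = G x H (the product group),
|G x H| = |G| * |H|.
Total generators mapped = 2 * 11 = 22.

22


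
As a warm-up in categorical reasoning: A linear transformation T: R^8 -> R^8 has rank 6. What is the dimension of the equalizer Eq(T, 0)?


The equalizer of f and the zero map is ker(f).
By the rank-nullity theorem: dim(ker(f)) = dim(domain) - rank(f).
dim(ker(f)) = 8 - 6 = 2

2


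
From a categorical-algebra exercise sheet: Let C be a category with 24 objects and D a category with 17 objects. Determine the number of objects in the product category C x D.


The product category C x D has objects that are pairs (c, d).
Number of pairs = |Ob(C)| * |Ob(D)| = 24 * 17 = 408

408


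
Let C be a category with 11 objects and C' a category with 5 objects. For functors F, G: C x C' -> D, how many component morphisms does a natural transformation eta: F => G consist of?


A natural transformation eta: F => G assigns one component morphism per
object of the domain category.
The domain is the product category C x C', so
|Ob(C x C')| = |Ob(C)| * |Ob(C')| = 11 * 5 = 55.
Therefore eta has 55 component morphisms.

55


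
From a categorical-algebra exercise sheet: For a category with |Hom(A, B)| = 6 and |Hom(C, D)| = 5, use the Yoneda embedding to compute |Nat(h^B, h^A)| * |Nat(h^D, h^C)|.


By the Yoneda lemma, Nat(h^B, h^A) is isomorphic to Hom(A, B),
so |Nat(h^B, h^A)| = |Hom(A, B)| and |Nat(h^D, h^C)| = |Hom(C, D)|.
|Hom(A, B)| = 6, |Hom(C, D)| = 5.
|Nat(h^B, h^A) x Nat(h^D, h^C)| = 6 * 5 = 30

30


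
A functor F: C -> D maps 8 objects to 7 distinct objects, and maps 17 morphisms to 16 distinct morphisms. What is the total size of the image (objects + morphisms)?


The image of F consists of distinct objects and distinct morphisms.
|Im(F)| on objects = 7
|Im(F)| on morphisms = 16
Total image cardinality = 7 + 16 = 23

23


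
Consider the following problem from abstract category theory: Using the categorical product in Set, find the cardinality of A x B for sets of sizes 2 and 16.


In Set, the product A x B is the Cartesian product.
By the universal property, |A x B| = |A| * |B|.
|A x B| = 2 * 16 = 32

32


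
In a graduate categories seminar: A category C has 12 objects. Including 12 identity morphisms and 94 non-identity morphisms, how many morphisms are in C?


Each object has an identity morphism, giving 12 identities.
Adding the 94 non-identity morphisms:
Total = 12 + 94 = 106

106


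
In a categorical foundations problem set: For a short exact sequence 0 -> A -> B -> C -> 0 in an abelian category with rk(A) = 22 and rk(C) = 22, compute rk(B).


For a short exact sequence 0 -> A -> B -> C -> 0,
rank is additive: rank(B) = rank(A) + rank(C).
rank(B) = 22 + 22 = 44

44


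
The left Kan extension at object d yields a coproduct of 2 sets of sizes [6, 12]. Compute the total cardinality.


Pointwise, the left Kan extension (Lan_F H)(d) is the colimit, indexed
by the comma category (F downarrow d), of H composed with the
projection (F downarrow d) -> C. Here that colimit is given
as a coproduct (disjoint union) of sets, so its cardinality is the
sum of the sizes of the summands.
Coproduct of sets with sizes: 6 + 12
= 18

18


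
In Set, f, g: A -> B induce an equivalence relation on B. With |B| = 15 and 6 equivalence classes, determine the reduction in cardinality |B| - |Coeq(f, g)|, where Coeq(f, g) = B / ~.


The coequalizer Coeq(f, g) = B / ~ has one element per equivalence class.
|B| = 15, |Coeq(f, g)| = 6.
|B| - |Coeq(f, g)| = 15 - 6 = 9.

9


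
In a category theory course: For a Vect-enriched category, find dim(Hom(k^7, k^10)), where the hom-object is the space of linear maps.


In Vect-enriched categories, Hom(k^n, k^m) is the space of m x n matrices.
dim(Hom(k^7, k^10)) = 10 * 7 = 70

70


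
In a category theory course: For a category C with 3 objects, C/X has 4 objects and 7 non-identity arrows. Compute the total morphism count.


In the slice category C/X, objects are morphisms to X.
Identity morphisms: 4 (one per object of C/X).
Non-identity morphisms: 7.
Total = 4 + 7 = 11

11


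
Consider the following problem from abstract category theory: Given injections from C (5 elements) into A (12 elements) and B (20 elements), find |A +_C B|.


The pushout A +_C B identifies the images of C in A and B.
|A +_C B| = |A| + |B| - |C| (for injections).
= 12 + 20 - 5 = 27

27


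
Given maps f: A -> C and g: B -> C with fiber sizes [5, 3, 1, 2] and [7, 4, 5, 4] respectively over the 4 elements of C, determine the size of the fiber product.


The pullback A x_C B consists of pairs (a, b) with f(a) = g(b).
For each element c in C, the fiber product has |f^-1(c)| * |g^-1(c)| elements.
Summing over C: 5 * 7 + 3 * 4 + 1 * 5 + 2 * 4
= 35 + 12 + 5 + 8 = 60

60


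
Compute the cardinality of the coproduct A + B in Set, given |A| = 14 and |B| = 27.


In Set, the coproduct A + B is the disjoint union.
|A + B| = |A| + |B| = 14 + 27 = 41

41


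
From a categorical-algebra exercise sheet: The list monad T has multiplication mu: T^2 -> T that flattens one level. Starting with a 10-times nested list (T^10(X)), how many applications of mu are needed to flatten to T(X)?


Each application of mu: T^2 -> T removes one layer of nesting.
Starting at depth 10 (i.e., T^10(X)), we need to reach T(X).
Number of mu applications = 10 - 1 = 9

9


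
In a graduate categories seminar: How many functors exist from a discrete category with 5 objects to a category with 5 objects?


A functor from a discrete category C to D is determined by
where each object maps. Each of the 5 objects of C can map
to any of the 5 objects of D independently.
Number of functors = 5^5 = 3125

3125


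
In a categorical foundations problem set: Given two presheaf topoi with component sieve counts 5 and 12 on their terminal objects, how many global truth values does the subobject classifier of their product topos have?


In a product of presheaf topoi E_1 x E_2, the subobject classifier
is Omega = Omega_1 x Omega_2 (componentwise), so
|Omega(top)| = |Omega_1(top_1)| * |Omega_2(top_2)|.
= 5 * 12 = 60.

60


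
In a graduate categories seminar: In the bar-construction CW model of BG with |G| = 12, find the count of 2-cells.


In the bar-construction CW model of BG, the n-cells are indexed by
n-tuples [g_1|...|g_n] of non-identity elements of G (degenerate
simplices with some g_i = e do not contribute cells), so there are
(|G| - 1)^n n-cells.
For dim = 2 with |G| = 12:
cells = (12 - 1)^2 = 11^2 = 121

121


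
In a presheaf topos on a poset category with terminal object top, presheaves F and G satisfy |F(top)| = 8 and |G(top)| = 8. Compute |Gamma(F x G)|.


Global sections of a presheaf on a poset with terminal top satisfy
Gamma(H) ~ H(top). Presheaves admit pointwise products, so
(F x G)(top) = F(top) x G(top) (Cartesian product).
|Gamma(F x G)| = |F(top)| * |G(top)| = 8 * 8 = 64.

64


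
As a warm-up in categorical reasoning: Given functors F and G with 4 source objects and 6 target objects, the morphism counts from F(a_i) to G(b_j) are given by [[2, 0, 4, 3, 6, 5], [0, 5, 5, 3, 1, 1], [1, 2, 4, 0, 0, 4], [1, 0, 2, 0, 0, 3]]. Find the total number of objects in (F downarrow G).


Objects of (F downarrow G) are triples (a, b, h: F(a)->G(b)).
The count equals the sum of all entries in the hom-matrix.
sum(row 0) = 20
sum(row 1) = 15
sum(row 2) = 11
sum(row 3) = 6
Grand total = 52

52


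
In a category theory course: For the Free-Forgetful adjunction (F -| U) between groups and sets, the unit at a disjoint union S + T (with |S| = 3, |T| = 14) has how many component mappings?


The unit eta_X: X -> U(F(X)) of the Free-Forgetful adjunction
maps each element of X to a generator of F(X). For X = S + T (disjoint
union in Set), |S + T| = |S| + |T|.
Total mappings = 3 + 14 = 17.

17


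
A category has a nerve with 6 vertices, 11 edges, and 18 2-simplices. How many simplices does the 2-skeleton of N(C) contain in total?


The 2-skeleton of the nerve N(C) consists of simplices in dimensions 0, 1, 2:
  |N(C)_0| = 6 (objects)
  |N(C)_1| = 11 (morphisms)
  |N(C)_2| = 18 (composable pairs)
Total = 6 + 11 + 18 = 35

35


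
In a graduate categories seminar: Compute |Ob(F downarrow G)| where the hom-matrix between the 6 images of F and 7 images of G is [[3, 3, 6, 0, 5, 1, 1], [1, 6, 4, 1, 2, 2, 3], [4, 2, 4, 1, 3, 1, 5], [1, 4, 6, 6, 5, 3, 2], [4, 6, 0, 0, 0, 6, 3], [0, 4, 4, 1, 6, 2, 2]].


Objects of (F downarrow G) are triples (a, b, h: F(a)->G(b)).
The count equals the sum of all entries in the hom-matrix.
sum(row 0) = 19
sum(row 1) = 19
sum(row 2) = 20
sum(row 3) = 27
sum(row 4) = 19
sum(row 5) = 19
Grand total = 123

123


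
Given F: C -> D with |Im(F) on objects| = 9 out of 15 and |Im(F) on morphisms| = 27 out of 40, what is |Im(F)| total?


The image of F consists of distinct objects and distinct morphisms.
|Im(F)| on objects = 9
|Im(F)| on morphisms = 27
Total image cardinality = 9 + 27 = 36

36


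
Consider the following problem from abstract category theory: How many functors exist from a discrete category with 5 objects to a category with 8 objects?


A functor from a discrete category C to D is determined by
where each object maps. Each of the 5 objects of C can map
to any of the 8 objects of D independently.
Number of functors = 8^5 = 32768

32768


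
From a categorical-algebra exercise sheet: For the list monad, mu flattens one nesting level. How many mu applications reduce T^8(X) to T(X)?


Each application of mu: T^2 -> T removes one layer of nesting.
Starting at depth 8 (i.e., T^8(X)), we need to reach T(X).
Number of mu applications = 8 - 1 = 7

7


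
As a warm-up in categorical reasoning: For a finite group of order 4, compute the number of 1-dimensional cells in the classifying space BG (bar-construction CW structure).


In the bar-construction CW model of BG, the n-cells are indexed by
n-tuples [g_1|...|g_n] of non-identity elements of G (degenerate
simplices with some g_i = e do not contribute cells), so there are
(|G| - 1)^n n-cells.
For dim = 1 with |G| = 4:
cells = (4 - 1)^1 = 3^1 = 3

3


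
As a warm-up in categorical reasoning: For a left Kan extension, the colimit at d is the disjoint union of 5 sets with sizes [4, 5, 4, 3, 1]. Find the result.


Pointwise, the left Kan extension (Lan_F H)(d) is the colimit, indexed
by the comma category (F downarrow d), of H composed with the
projection (F downarrow d) -> C. Here that colimit is given
as a coproduct (disjoint union) of sets, so its cardinality is the
sum of the sizes of the summands.
Coproduct of sets with sizes: 4 + 5 + 4 + 3 + 1
= 17

17


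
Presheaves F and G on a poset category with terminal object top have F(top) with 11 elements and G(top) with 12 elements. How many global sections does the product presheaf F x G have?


Global sections of a presheaf on a poset with terminal top satisfy
Gamma(H) ~ H(top). Presheaves admit pointwise products, so
(F x G)(top) = F(top) x G(top) (Cartesian product).
|Gamma(F x G)| = |F(top)| * |G(top)| = 11 * 12 = 132.

132


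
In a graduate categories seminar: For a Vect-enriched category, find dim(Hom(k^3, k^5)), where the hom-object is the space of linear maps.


In Vect-enriched categories, Hom(k^n, k^m) is the space of m x n matrices.
dim(Hom(k^3, k^5)) = 5 * 3 = 15

15


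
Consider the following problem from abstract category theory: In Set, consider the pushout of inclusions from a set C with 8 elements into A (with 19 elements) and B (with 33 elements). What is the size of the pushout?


The pushout A +_C B identifies the images of C in A and B.
|A +_C B| = |A| + |B| - |C| (for injections).
= 19 + 33 - 8 = 44

44


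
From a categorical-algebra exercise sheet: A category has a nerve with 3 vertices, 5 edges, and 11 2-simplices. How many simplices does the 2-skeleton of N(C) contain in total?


The 2-skeleton of the nerve N(C) consists of simplices in dimensions 0, 1, 2:
  |N(C)_0| = 3 (objects)
  |N(C)_1| = 5 (morphisms)
  |N(C)_2| = 11 (composable pairs)
Total = 3 + 5 + 11 = 19

19


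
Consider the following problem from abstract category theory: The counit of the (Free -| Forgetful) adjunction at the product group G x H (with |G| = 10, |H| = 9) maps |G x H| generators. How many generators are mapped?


The counit epsilon_K: F(U(K)) -> K of the Free-Forgetful adjunction
maps |K| generators of F(U(K)) into K. For K = G x H (the product group),
|G x H| = |G| * |H|.
Total generators mapped = 10 * 9 = 90.

90


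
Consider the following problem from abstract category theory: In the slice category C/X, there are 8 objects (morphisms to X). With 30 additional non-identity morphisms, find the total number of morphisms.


In the slice category C/X, objects are morphisms to X.
Identity morphisms: 8 (one per object of C/X).
Non-identity morphisms: 30.
Total = 8 + 30 = 38

38


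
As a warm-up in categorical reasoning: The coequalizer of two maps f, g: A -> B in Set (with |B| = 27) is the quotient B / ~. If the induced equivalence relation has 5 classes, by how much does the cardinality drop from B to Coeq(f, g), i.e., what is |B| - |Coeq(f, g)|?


The coequalizer Coeq(f, g) = B / ~ has one element per equivalence class.
|B| = 27, |Coeq(f, g)| = 5.
|B| - |Coeq(f, g)| = 27 - 5 = 22.

22


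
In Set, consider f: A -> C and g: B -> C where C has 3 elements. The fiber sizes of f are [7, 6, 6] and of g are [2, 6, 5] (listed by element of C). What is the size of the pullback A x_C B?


The pullback A x_C B consists of pairs (a, b) with f(a) = g(b).
For each element c in C, the fiber product has |f^-1(c)| * |g^-1(c)| elements.
Summing over C: 7 * 2 + 6 * 6 + 6 * 5
= 14 + 36 + 30 = 80

80


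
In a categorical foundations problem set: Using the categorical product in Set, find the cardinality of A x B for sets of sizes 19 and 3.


In Set, the product A x B is the Cartesian product.
By the universal property, |A x B| = |A| * |B|.
|A x B| = 19 * 3 = 57

57


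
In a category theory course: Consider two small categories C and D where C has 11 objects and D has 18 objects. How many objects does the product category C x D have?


The product category C x D has objects that are pairs (c, d).
Number of pairs = |Ob(C)| * |Ob(D)| = 11 * 18 = 198

198


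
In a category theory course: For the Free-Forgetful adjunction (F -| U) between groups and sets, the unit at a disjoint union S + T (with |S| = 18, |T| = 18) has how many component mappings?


The unit eta_X: X -> U(F(X)) of the Free-Forgetful adjunction
maps each element of X to a generator of F(X). For X = S + T (disjoint
union in Set), |S + T| = |S| + |T|.
Total mappings = 18 + 18 = 36.

36


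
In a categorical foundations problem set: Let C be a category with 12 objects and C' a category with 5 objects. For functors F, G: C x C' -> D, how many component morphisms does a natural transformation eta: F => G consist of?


A natural transformation eta: F => G assigns one component morphism per
object of the domain category.
The domain is the product category C x C', so
|Ob(C x C')| = |Ob(C)| * |Ob(C')| = 12 * 5 = 60.
Therefore eta has 60 component morphisms.

60


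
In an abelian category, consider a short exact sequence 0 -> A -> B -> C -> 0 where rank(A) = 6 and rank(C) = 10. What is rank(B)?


For a short exact sequence 0 -> A -> B -> C -> 0,
rank is additive: rank(B) = rank(A) + rank(C).
rank(B) = 6 + 10 = 16

16


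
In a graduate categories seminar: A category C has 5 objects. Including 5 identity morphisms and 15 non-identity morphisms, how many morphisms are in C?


Each object has an identity morphism, giving 5 identities.
Adding the 15 non-identity morphisms:
Total = 5 + 15 = 20

20


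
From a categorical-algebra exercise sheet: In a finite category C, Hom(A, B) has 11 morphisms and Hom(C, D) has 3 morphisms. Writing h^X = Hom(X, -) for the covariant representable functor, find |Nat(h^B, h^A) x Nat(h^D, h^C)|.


By the Yoneda lemma, Nat(h^B, h^A) is isomorphic to Hom(A, B),
so |Nat(h^B, h^A)| = |Hom(A, B)| and |Nat(h^D, h^C)| = |Hom(C, D)|.
|Hom(A, B)| = 11, |Hom(C, D)| = 3.
|Nat(h^B, h^A) x Nat(h^D, h^C)| = 11 * 3 = 33

33


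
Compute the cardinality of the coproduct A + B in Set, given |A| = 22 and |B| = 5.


In Set, the coproduct A + B is the disjoint union.
|A + B| = |A| + |B| = 22 + 5 = 27

27


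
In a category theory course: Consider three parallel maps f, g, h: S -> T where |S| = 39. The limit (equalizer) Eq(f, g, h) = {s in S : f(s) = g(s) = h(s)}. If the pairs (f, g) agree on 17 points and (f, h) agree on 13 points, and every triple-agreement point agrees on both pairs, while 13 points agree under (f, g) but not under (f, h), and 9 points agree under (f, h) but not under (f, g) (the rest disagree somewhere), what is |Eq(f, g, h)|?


Eq(f, g, h) is the triple-agreement set: points in S where all three
maps take the same value. Using inclusion-exclusion on the pairwise data:
Pair (f, g) agrees on 17 points; pair (f, h) on 13 points.
Points agreeing under (f, g) but not (f, h) = 13; under (f, h) but not (f, g) = 9.
Triple-agreement = agreement-in-(f, g) minus points that agree under (f, g) but not (f, h):
|Eq(f, g, h)| = 17 - 13 = 4
(cross-check via (f, h): 13 - 9 = 4.)

4


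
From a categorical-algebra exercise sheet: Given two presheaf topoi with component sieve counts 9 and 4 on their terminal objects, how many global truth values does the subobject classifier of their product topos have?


In a product of presheaf topoi E_1 x E_2, the subobject classifier
is Omega = Omega_1 x Omega_2 (componentwise), so
|Omega(top)| = |Omega_1(top_1)| * |Omega_2(top_2)|.
= 9 * 4 = 36.

36


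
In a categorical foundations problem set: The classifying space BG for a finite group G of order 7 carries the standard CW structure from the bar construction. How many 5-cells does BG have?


In the bar-construction CW model of BG, the n-cells are indexed by
n-tuples [g_1|...|g_n] of non-identity elements of G (degenerate
simplices with some g_i = e do not contribute cells), so there are
(|G| - 1)^n n-cells.
For dim = 5 with |G| = 7:
cells = (7 - 1)^5 = 6^5 = 7776

7776


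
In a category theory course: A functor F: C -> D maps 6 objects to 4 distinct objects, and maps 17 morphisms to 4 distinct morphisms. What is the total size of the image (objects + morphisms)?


The image of F consists of distinct objects and distinct morphisms.
|Im(F)| on objects = 4
|Im(F)| on morphisms = 4
Total image cardinality = 4 + 4 = 8

8


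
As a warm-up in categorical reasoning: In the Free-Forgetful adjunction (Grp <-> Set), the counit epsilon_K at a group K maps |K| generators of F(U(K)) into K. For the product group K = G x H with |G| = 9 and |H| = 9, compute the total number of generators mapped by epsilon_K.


The counit epsilon_K: F(U(K)) -> K of the Free-Forgetful adjunction
maps |K| generators of F(U(K)) into K. For K = G x H (the product group),
|G x H| = |G| * |H|.
Total generators mapped = 9 * 9 = 81.

81


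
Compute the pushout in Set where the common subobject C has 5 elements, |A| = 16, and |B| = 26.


The pushout A +_C B identifies the images of C in A and B.
|A +_C B| = |A| + |B| - |C| (for injections).
= 16 + 26 - 5 = 37

37


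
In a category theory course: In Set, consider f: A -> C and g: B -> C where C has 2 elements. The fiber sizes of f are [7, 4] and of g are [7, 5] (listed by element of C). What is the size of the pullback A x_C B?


The pullback A x_C B consists of pairs (a, b) with f(a) = g(b).
For each element c in C, the fiber product has |f^-1(c)| * |g^-1(c)| elements.
Summing over C: 7 * 7 + 4 * 5
= 49 + 20 = 69

69


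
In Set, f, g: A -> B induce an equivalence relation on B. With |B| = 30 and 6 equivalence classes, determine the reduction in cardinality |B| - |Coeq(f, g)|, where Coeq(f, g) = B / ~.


The coequalizer Coeq(f, g) = B / ~ has one element per equivalence class.
|B| = 30, |Coeq(f, g)| = 6.
|B| - |Coeq(f, g)| = 30 - 6 = 24.

24


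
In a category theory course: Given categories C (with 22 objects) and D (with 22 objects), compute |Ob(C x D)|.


The product category C x D has objects that are pairs (c, d).
Number of pairs = |Ob(C)| * |Ob(D)| = 22 * 22 = 484

484


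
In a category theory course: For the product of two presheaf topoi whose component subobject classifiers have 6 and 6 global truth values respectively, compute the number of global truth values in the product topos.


In a product of presheaf topoi E_1 x E_2, the subobject classifier
is Omega = Omega_1 x Omega_2 (componentwise), so
|Omega(top)| = |Omega_1(top_1)| * |Omega_2(top_2)|.
= 6 * 6 = 36.

36


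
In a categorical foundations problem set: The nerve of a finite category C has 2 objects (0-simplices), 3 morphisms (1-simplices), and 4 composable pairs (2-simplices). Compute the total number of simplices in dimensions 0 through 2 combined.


The 2-skeleton of the nerve N(C) consists of simplices in dimensions 0, 1, 2:
  |N(C)_0| = 2 (objects)
  |N(C)_1| = 3 (morphisms)
  |N(C)_2| = 4 (composable pairs)
Total = 2 + 3 + 4 = 9

9


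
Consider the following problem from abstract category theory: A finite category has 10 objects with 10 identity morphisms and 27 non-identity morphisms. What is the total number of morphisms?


Each object has an identity morphism, giving 10 identities.
Adding the 27 non-identity morphisms:
Total = 10 + 27 = 37

37


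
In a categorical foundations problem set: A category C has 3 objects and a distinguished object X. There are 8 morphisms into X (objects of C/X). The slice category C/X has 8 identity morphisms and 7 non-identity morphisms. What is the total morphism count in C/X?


In the slice category C/X, objects are morphisms to X.
Identity morphisms: 8 (one per object of C/X).
Non-identity morphisms: 7.
Total = 8 + 7 = 15

15


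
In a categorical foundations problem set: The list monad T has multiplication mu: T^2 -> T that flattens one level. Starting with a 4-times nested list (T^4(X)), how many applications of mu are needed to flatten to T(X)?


Each application of mu: T^2 -> T removes one layer of nesting.
Starting at depth 4 (i.e., T^4(X)), we need to reach T(X).
Number of mu applications = 4 - 1 = 3

3


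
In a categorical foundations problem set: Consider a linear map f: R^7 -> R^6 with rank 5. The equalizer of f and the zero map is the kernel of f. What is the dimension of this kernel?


The equalizer of f and the zero map is ker(f).
By the rank-nullity theorem: dim(ker(f)) = dim(domain) - rank(f).
dim(ker(f)) = 7 - 5 = 2

2


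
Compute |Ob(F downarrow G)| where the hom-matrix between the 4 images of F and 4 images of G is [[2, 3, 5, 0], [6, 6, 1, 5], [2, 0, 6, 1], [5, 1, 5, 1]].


Objects of (F downarrow G) are triples (a, b, h: F(a)->G(b)).
The count equals the sum of all entries in the hom-matrix.
sum(row 0) = 10
sum(row 1) = 18
sum(row 2) = 9
sum(row 3) = 12
Grand total = 49

49


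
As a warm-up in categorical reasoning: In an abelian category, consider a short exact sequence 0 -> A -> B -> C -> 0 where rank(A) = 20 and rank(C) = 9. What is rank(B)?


For a short exact sequence 0 -> A -> B -> C -> 0,
rank is additive: rank(B) = rank(A) + rank(C).
rank(B) = 20 + 9 = 29

29


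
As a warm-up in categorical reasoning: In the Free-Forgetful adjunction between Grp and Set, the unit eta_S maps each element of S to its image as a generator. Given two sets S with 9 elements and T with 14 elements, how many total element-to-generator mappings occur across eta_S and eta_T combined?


The unit eta_X: X -> U(F(X)) of the Free-Forgetful adjunction
maps each element of X to a generator of F(X). For X = S + T (disjoint
union in Set), |S + T| = |S| + |T|.
Total mappings = 9 + 14 = 23.

23


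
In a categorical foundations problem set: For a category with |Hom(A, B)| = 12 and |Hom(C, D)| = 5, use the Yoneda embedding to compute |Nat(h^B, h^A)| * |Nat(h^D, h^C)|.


By the Yoneda lemma, Nat(h^B, h^A) is isomorphic to Hom(A, B),
so |Nat(h^B, h^A)| = |Hom(A, B)| and |Nat(h^D, h^C)| = |Hom(C, D)|.
|Hom(A, B)| = 12, |Hom(C, D)| = 5.
|Nat(h^B, h^A) x Nat(h^D, h^C)| = 12 * 5 = 60

60


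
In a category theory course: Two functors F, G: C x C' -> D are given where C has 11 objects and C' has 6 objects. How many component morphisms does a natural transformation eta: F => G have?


A natural transformation eta: F => G assigns one component morphism per
object of the domain category.
The domain is the product category C x C', so
|Ob(C x C')| = |Ob(C)| * |Ob(C')| = 11 * 6 = 66.
Therefore eta has 66 component morphisms.

66


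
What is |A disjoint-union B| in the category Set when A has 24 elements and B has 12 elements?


In Set, the coproduct A + B is the disjoint union.
|A + B| = |A| + |B| = 24 + 12 = 36

36


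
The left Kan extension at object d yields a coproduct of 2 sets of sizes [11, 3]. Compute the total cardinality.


Pointwise, the left Kan extension (Lan_F H)(d) is the colimit, indexed
by the comma category (F downarrow d), of H composed with the
projection (F downarrow d) -> C. Here that colimit is given
as a coproduct (disjoint union) of sets, so its cardinality is the
sum of the sizes of the summands.
Coproduct of sets with sizes: 11 + 3
= 14

14


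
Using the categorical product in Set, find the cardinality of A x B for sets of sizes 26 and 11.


In Set, the product A x B is the Cartesian product.
By the universal property, |A x B| = |A| * |B|.
|A x B| = 26 * 11 = 286

286


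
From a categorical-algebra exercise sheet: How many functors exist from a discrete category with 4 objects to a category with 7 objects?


A functor from a discrete category C to D is determined by
where each object maps. Each of the 4 objects of C can map
to any of the 7 objects of D independently.
Number of functors = 7^4 = 2401

2401


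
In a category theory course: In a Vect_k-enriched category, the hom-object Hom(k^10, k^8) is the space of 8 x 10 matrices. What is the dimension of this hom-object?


In Vect-enriched categories, Hom(k^n, k^m) is the space of m x n matrices.
dim(Hom(k^10, k^8)) = 8 * 10 = 80

80


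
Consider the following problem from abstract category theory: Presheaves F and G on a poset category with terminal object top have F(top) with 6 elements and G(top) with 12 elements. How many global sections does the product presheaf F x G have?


Global sections of a presheaf on a poset with terminal top satisfy
Gamma(H) ~ H(top). Presheaves admit pointwise products, so
(F x G)(top) = F(top) x G(top) (Cartesian product).
|Gamma(F x G)| = |F(top)| * |G(top)| = 6 * 12 = 72.

72


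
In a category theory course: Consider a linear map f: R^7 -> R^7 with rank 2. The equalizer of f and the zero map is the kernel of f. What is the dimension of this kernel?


The equalizer of f and the zero map is ker(f).
By the rank-nullity theorem: dim(ker(f)) = dim(domain) - rank(f).
dim(ker(f)) = 7 - 2 = 5

5


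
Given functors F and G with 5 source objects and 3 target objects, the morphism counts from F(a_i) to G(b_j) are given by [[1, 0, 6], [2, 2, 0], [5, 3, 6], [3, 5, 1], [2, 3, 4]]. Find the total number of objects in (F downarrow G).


Objects of (F downarrow G) are triples (a, b, h: F(a)->G(b)).
The count equals the sum of all entries in the hom-matrix.
sum(row 0) = 7
sum(row 1) = 4
sum(row 2) = 14
sum(row 3) = 9
sum(row 4) = 9
Grand total = 43

43


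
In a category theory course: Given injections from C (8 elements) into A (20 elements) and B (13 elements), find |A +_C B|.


The pushout A +_C B identifies the images of C in A and B.
|A +_C B| = |A| + |B| - |C| (for injections).
= 20 + 13 - 8 = 25

25


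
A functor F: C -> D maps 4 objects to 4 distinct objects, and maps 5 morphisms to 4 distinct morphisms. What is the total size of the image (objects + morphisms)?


The image of F consists of distinct objects and distinct morphisms.
|Im(F)| on objects = 4
|Im(F)| on morphisms = 4
Total image cardinality = 4 + 4 = 8

8


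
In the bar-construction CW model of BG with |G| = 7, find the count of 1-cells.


In the bar-construction CW model of BG, the n-cells are indexed by
n-tuples [g_1|...|g_n] of non-identity elements of G (degenerate
simplices with some g_i = e do not contribute cells), so there are
(|G| - 1)^n n-cells.
For dim = 1 with |G| = 7:
cells = (7 - 1)^1 = 6^1 = 6

6


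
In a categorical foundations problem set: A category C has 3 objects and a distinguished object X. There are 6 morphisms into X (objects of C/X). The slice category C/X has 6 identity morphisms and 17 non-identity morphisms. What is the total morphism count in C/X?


In the slice category C/X, objects are morphisms to X.
Identity morphisms: 6 (one per object of C/X).
Non-identity morphisms: 17.
Total = 6 + 17 = 23

23


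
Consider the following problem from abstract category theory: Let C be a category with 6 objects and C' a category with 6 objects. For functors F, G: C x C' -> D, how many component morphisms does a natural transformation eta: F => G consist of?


A natural transformation eta: F => G assigns one component morphism per
object of the domain category.
The domain is the product category C x C', so
|Ob(C x C')| = |Ob(C)| * |Ob(C')| = 6 * 6 = 36.
Therefore eta has 36 component morphisms.

36


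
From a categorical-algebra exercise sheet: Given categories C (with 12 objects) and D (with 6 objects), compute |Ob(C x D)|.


The product category C x D has objects that are pairs (c, d).
Number of pairs = |Ob(C)| * |Ob(D)| = 12 * 6 = 72

72


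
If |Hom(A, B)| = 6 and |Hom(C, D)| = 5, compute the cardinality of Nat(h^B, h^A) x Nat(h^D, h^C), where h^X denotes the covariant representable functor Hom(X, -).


By the Yoneda lemma, Nat(h^B, h^A) is isomorphic to Hom(A, B),
so |Nat(h^B, h^A)| = |Hom(A, B)| and |Nat(h^D, h^C)| = |Hom(C, D)|.
|Hom(A, B)| = 6, |Hom(C, D)| = 5.
|Nat(h^B, h^A) x Nat(h^D, h^C)| = 6 * 5 = 30

30


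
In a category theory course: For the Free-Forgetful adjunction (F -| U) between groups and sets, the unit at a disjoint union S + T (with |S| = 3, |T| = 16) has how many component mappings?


The unit eta_X: X -> U(F(X)) of the Free-Forgetful adjunction
maps each element of X to a generator of F(X). For X = S + T (disjoint
union in Set), |S + T| = |S| + |T|.
Total mappings = 3 + 16 = 19.

19


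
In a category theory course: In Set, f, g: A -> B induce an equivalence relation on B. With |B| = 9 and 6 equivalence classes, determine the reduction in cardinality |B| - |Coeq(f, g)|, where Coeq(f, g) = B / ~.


The coequalizer Coeq(f, g) = B / ~ has one element per equivalence class.
|B| = 9, |Coeq(f, g)| = 6.
|B| - |Coeq(f, g)| = 9 - 6 = 3.

3


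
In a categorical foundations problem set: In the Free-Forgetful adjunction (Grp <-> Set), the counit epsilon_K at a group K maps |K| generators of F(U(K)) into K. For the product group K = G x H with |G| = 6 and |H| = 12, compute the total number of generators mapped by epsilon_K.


The counit epsilon_K: F(U(K)) -> K of the Free-Forgetful adjunction
maps |K| generators of F(U(K)) into K. For K = G x H (the product group),
|G x H| = |G| * |H|.
Total generators mapped = 6 * 12 = 72.

72


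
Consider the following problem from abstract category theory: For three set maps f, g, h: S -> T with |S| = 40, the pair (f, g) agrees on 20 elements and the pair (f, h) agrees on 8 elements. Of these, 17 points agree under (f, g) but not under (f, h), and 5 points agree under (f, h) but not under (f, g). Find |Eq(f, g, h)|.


Eq(f, g, h) is the triple-agreement set: points in S where all three
maps take the same value. Using inclusion-exclusion on the pairwise data:
Pair (f, g) agrees on 20 points; pair (f, h) on 8 points.
Points agreeing under (f, g) but not (f, h) = 17; under (f, h) but not (f, g) = 5.
Triple-agreement = agreement-in-(f, g) minus points that agree under (f, g) but not (f, h):
|Eq(f, g, h)| = 20 - 17 = 3
(cross-check via (f, h): 8 - 5 = 3.)

3


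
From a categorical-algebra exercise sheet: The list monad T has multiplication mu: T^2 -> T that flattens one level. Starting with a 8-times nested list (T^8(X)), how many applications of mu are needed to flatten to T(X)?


Each application of mu: T^2 -> T removes one layer of nesting.
Starting at depth 8 (i.e., T^8(X)), we need to reach T(X).
Number of mu applications = 8 - 1 = 7

7


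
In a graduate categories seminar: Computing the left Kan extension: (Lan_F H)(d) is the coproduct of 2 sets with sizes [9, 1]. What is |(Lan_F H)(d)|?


Pointwise, the left Kan extension (Lan_F H)(d) is the colimit, indexed
by the comma category (F downarrow d), of H composed with the
projection (F downarrow d) -> C. Here that colimit is given
as a coproduct (disjoint union) of sets, so its cardinality is the
sum of the sizes of the summands.
Coproduct of sets with sizes: 9 + 1
= 10

10


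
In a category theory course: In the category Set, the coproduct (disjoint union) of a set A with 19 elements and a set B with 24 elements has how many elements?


In Set, the coproduct A + B is the disjoint union.
|A + B| = |A| + |B| = 19 + 24 = 43

43


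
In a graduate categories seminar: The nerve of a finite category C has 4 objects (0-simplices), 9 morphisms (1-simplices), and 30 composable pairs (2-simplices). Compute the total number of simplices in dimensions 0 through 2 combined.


The 2-skeleton of the nerve N(C) consists of simplices in dimensions 0, 1, 2:
  |N(C)_0| = 4 (objects)
  |N(C)_1| = 9 (morphisms)
  |N(C)_2| = 30 (composable pairs)
Total = 4 + 9 + 30 = 43

43


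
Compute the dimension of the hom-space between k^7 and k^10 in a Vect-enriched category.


In Vect-enriched categories, Hom(k^n, k^m) is the space of m x n matrices.
dim(Hom(k^7, k^10)) = 10 * 7 = 70

70


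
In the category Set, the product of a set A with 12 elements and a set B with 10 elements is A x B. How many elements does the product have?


In Set, the product A x B is the Cartesian product.
By the universal property, |A x B| = |A| * |B|.
|A x B| = 12 * 10 = 120

120


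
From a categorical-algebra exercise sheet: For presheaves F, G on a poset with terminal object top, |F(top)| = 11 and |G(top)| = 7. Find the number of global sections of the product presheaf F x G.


Global sections of a presheaf on a poset with terminal top satisfy
Gamma(H) ~ H(top). Presheaves admit pointwise products, so
(F x G)(top) = F(top) x G(top) (Cartesian product).
|Gamma(F x G)| = |F(top)| * |G(top)| = 11 * 7 = 77.

77


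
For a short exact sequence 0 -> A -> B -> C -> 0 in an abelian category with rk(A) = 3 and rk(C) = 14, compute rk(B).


For a short exact sequence 0 -> A -> B -> C -> 0,
rank is additive: rank(B) = rank(A) + rank(C).
rank(B) = 3 + 14 = 17

17
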